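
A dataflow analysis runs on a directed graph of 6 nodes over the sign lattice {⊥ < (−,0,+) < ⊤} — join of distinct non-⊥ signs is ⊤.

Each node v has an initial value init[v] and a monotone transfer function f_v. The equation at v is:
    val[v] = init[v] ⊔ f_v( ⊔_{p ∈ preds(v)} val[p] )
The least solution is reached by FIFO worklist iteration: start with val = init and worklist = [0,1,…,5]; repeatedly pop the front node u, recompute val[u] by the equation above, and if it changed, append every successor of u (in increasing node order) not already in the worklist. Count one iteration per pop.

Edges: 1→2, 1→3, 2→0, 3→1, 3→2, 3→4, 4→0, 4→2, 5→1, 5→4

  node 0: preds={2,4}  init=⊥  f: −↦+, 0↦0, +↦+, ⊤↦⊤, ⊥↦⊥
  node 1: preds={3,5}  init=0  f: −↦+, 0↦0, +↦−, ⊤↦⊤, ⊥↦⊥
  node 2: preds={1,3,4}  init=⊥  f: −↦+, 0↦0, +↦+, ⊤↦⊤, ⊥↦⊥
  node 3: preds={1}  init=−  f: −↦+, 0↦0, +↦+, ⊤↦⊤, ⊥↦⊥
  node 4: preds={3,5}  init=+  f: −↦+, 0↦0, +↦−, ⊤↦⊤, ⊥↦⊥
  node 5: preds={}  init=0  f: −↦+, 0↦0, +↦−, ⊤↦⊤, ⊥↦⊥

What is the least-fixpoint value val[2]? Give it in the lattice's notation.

⊤

Iteration log — 9 steps:
  step 1. node 0  ⊔preds=+  new=+  old=⊥  +wl: 
  step 2. node 1  ⊔preds=⊤  new=⊤  old=0  +wl: 
  step 3. node 2  ⊔preds=⊤  new=⊤  old=⊥  +wl: 0
  step 4. node 3  ⊔preds=⊤  new=⊤  old=−  +wl: 1,2
  step 5. node 4  ⊔preds=⊤  new=⊤  old=+  +wl: 
  step 6. node 5  ⊔preds=⊥  new=0  stable
  step 7. node 0  ⊔preds=⊤  new=⊤  old=+  +wl: 
  step 8. node 1  ⊔preds=⊤  new=⊤  stable
  step 9. node 2  ⊔preds=⊤  new=⊤  stable

Least fixpoint reached:
  node 0: ⊤
  node 1: ⊤
  node 2: ⊤
  node 3: ⊤
  node 4: ⊤
  node 5: 0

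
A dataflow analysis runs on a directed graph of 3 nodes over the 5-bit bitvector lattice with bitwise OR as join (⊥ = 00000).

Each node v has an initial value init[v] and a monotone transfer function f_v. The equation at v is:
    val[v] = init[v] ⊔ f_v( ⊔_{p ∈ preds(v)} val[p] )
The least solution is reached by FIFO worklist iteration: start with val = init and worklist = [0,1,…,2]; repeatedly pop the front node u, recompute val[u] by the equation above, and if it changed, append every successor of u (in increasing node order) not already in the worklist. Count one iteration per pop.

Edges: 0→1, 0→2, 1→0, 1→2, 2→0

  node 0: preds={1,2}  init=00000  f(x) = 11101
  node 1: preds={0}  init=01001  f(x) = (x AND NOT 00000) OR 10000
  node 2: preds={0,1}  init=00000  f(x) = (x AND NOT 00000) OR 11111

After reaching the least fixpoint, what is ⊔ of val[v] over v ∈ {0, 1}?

11101

Worklist (4 pops):
  #1 pop 0: in=01001 → 11101 (was 00000); enqueue []
  #2 pop 1: in=11101 → 11101 (was 01001); enqueue [0]
  #3 pop 2: in=11101 → 11111 (was 00000); enqueue []
  #4 pop 0: in=11111 → 11101 (no change)

Fixpoint:
  val[0] = 11101
  val[1] = 11101
  val[2] = 11111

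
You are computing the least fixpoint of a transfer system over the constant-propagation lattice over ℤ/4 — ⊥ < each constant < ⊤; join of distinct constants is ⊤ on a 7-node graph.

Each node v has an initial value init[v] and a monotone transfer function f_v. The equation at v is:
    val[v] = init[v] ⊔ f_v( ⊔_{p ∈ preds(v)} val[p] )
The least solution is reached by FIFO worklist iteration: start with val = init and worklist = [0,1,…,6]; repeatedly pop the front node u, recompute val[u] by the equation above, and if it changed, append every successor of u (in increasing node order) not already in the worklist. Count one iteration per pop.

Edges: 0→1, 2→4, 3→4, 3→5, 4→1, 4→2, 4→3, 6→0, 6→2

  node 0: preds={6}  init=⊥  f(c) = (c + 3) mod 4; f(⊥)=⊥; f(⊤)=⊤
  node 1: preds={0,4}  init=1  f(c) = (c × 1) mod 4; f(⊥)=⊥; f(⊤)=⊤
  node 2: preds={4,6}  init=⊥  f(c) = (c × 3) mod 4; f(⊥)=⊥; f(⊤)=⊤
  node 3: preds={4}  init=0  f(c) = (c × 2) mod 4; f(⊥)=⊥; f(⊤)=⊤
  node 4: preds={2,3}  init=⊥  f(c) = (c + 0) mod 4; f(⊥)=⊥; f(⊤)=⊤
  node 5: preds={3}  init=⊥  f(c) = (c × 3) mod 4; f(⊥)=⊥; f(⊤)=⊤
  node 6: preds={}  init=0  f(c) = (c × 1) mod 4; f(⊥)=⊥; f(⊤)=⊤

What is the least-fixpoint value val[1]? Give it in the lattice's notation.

Worklist (10 pops):
  #1 pop 0: in=0 → 3 (was ⊥); enqueue []
  #2 pop 1: in=3 → ⊤ (was 1); enqueue []
  #3 pop 2: in=0 → 0 (was ⊥); enqueue []
  #4 pop 3: in=⊥ → 0 (no change)
  #5 pop 4: in=0 → 0 (was ⊥); enqueue [1,2,3]
  #6 pop 5: in=0 → 0 (was ⊥); enqueue []
  #7 pop 6: in=⊥ → 0 (no change)
  #8 pop 1: in=⊤ → ⊤ (no change)
  #9 pop 2: in=0 → 0 (no change)
  #10 pop 3: in=0 → 0 (no change)

Fixpoint:
  val[0] = 3
  val[1] = ⊤
  val[2] = 0
  val[3] = 0
  val[4] = 0
  val[5] = 0
  val[6] = 0

⊤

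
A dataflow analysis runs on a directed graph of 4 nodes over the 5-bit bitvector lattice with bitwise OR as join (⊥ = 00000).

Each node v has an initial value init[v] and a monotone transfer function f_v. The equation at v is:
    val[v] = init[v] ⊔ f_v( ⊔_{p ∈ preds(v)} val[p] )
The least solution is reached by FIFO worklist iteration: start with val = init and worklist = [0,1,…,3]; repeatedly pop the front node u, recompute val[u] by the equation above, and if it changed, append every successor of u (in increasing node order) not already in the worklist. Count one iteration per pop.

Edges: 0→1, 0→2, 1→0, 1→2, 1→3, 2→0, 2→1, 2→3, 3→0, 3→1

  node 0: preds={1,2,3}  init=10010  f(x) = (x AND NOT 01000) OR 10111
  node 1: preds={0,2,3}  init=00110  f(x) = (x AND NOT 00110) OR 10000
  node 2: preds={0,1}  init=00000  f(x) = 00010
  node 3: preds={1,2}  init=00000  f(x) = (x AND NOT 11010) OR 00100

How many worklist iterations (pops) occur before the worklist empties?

Iteration log — 6 steps:
  step 1. node 0  ⊔preds=00110  new=10111  old=10010  +wl: 
  step 2. node 1  ⊔preds=10111  new=10111  old=00110  +wl: 0
  step 3. node 2  ⊔preds=10111  new=00010  old=00000  +wl: 1
  step 4. node 3  ⊔preds=10111  new=00101  old=00000  +wl: 
  step 5. node 0  ⊔preds=10111  new=10111  stable
  step 6. node 1  ⊔preds=10111  new=10111  stable

Least fixpoint reached:
  node 0: 10111
  node 1: 10111
  node 2: 00010
  node 3: 00101

6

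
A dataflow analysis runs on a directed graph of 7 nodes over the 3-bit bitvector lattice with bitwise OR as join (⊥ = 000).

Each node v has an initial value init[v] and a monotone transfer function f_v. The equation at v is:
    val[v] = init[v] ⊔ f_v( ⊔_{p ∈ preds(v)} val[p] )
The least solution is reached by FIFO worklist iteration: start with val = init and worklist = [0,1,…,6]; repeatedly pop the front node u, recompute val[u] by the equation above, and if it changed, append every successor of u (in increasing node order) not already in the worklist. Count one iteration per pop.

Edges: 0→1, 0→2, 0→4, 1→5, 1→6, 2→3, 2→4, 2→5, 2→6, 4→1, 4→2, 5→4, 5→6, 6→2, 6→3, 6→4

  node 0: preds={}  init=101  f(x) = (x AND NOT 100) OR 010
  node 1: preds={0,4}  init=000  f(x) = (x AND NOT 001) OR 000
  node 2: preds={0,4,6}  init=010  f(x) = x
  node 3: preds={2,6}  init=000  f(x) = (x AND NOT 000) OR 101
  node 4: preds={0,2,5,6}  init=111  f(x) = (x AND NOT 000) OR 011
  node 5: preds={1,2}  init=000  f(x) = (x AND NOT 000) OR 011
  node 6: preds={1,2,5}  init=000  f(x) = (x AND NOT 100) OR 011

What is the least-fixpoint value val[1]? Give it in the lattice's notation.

110

Trace (10 dequeues):
  [1] u=0 | in 000 | out 111 | prev 101 | push {}
  [2] u=1 | in 111 | out 110 | prev 000 | push {}
  [3] u=2 | in 111 | out 111 | prev 010 | push {}
  [4] u=3 | in 111 | out 111 | prev 000 | push {}
  [5] u=4 | in 111 | out 111 | ==
  [6] u=5 | in 111 | out 111 | prev 000 | push {4}
  [7] u=6 | in 111 | out 011 | prev 000 | push {2,3}
  [8] u=4 | in 111 | out 111 | ==
  [9] u=2 | in 111 | out 111 | ==
  [10] u=3 | in 111 | out 111 | ==

Converged values:
  [0] 111
  [1] 110
  [2] 111
  [3] 111
  [4] 111
  [5] 111
  [6] 011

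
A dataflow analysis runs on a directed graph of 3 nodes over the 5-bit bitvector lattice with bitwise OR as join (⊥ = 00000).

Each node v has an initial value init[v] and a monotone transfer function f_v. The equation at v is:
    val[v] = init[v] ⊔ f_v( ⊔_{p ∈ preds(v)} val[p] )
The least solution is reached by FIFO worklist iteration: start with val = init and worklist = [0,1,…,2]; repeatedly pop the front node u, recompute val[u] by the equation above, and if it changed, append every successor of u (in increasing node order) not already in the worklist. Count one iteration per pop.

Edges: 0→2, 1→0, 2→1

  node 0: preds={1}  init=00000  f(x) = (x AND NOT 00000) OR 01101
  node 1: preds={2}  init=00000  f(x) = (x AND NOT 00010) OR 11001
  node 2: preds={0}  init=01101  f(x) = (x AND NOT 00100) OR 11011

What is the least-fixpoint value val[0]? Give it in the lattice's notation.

11101

Trace (6 dequeues):
  [1] u=0 | in 00000 | out 01101 | prev 00000 | push {}
  [2] u=1 | in 01101 | out 11101 | prev 00000 | push {0}
  [3] u=2 | in 01101 | out 11111 | prev 01101 | push {1}
  [4] u=0 | in 11101 | out 11101 | prev 01101 | push {2}
  [5] u=1 | in 11111 | out 11101 | ==
  [6] u=2 | in 11101 | out 11111 | ==

Converged values:
  [0] 11101
  [1] 11101
  [2] 11111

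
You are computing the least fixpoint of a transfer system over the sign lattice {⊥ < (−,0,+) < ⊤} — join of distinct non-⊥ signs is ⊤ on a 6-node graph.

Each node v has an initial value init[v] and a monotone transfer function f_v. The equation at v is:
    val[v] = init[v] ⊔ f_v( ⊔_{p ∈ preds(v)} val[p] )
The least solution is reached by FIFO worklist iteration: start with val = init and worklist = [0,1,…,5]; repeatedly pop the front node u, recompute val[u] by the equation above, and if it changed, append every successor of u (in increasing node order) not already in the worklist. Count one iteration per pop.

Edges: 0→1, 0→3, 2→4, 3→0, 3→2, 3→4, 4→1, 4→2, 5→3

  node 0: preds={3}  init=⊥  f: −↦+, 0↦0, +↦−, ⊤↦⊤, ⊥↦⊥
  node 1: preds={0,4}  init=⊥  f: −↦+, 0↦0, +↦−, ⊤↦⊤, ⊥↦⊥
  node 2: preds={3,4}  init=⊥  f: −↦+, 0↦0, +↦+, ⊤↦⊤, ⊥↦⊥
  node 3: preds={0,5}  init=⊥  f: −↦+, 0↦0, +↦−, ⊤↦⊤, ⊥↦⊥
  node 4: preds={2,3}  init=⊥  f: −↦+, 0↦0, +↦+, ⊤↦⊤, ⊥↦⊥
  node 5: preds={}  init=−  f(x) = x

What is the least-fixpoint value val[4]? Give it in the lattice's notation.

Trace (11 dequeues):
  [1] u=0 | in ⊥ | out ⊥ | ==
  [2] u=1 | in ⊥ | out ⊥ | ==
  [3] u=2 | in ⊥ | out ⊥ | ==
  [4] u=3 | in − | out + | prev ⊥ | push {0,2}
  [5] u=4 | in + | out + | prev ⊥ | push {1}
  [6] u=5 | in ⊥ | out − | ==
  [7] u=0 | in + | out − | prev ⊥ | push {3}
  [8] u=2 | in + | out + | prev ⊥ | push {4}
  [9] u=1 | in ⊤ | out ⊤ | prev ⊥ | push {}
  [10] u=3 | in − | out + | ==
  [11] u=4 | in + | out + | ==

Converged values:
  [0] −
  [1] ⊤
  [2] +
  [3] +
  [4] +
  [5] −

+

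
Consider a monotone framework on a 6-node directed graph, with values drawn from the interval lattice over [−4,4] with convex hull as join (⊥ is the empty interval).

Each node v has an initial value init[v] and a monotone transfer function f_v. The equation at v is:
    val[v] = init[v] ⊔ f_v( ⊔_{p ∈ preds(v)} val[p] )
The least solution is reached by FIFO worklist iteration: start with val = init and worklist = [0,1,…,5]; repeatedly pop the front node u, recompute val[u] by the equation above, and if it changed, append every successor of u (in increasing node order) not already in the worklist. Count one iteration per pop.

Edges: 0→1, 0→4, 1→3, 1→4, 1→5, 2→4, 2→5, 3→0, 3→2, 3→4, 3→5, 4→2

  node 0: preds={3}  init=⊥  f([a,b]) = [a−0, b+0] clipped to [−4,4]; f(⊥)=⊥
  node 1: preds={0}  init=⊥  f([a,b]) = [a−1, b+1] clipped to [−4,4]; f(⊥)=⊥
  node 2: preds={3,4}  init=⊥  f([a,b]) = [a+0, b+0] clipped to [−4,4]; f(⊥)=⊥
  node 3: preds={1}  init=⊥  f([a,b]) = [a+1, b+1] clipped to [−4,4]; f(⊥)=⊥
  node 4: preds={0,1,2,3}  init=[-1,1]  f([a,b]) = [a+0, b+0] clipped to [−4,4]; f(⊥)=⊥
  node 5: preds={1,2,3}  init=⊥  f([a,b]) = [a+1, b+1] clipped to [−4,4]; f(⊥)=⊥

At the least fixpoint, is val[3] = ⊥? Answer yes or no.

yes

Iteration log — 6 steps:
  step 1. node 0  ⊔preds=⊥  new=⊥  stable
  step 2. node 1  ⊔preds=⊥  new=⊥  stable
  step 3. node 2  ⊔preds=[-1,1]  new=[-1,1]  old=⊥  +wl: 
  step 4. node 3  ⊔preds=⊥  new=⊥  stable
  step 5. node 4  ⊔preds=[-1,1]  new=[-1,1]  stable
  step 6. node 5  ⊔preds=[-1,1]  new=[0,2]  old=⊥  +wl: 

Least fixpoint reached:
  node 0: ⊥
  node 1: ⊥
  node 2: [-1,1]
  node 3: ⊥
  node 4: [-1,1]
  node 5: [0,2]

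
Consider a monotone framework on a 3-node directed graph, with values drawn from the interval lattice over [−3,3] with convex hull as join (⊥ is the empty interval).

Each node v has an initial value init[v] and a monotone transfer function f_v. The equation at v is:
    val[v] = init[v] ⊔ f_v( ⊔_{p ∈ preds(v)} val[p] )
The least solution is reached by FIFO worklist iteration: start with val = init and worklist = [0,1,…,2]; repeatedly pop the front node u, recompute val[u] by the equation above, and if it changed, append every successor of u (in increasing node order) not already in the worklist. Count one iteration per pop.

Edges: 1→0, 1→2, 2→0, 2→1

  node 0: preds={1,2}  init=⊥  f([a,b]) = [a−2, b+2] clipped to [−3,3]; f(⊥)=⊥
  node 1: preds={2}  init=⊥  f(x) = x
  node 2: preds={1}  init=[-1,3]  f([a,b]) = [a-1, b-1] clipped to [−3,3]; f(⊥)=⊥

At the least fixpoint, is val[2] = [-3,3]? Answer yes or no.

yes

Trace (11 dequeues):
  [1] u=0 | in [-1,3] | out [-3,3] | prev ⊥ | push {}
  [2] u=1 | in [-1,3] | out [-1,3] | prev ⊥ | push {0}
  [3] u=2 | in [-1,3] | out [-2,3] | prev [-1,3] | push {1}
  [4] u=0 | in [-2,3] | out [-3,3] | ==
  [5] u=1 | in [-2,3] | out [-2,3] | prev [-1,3] | push {0,2}
  [6] u=0 | in [-2,3] | out [-3,3] | ==
  [7] u=2 | in [-2,3] | out [-3,3] | prev [-2,3] | push {0,1}
  [8] u=0 | in [-3,3] | out [-3,3] | ==
  [9] u=1 | in [-3,3] | out [-3,3] | prev [-2,3] | push {0,2}
  [10] u=0 | in [-3,3] | out [-3,3] | ==
  [11] u=2 | in [-3,3] | out [-3,3] | ==

Converged values:
  [0] [-3,3]
  [1] [-3,3]
  [2] [-3,3]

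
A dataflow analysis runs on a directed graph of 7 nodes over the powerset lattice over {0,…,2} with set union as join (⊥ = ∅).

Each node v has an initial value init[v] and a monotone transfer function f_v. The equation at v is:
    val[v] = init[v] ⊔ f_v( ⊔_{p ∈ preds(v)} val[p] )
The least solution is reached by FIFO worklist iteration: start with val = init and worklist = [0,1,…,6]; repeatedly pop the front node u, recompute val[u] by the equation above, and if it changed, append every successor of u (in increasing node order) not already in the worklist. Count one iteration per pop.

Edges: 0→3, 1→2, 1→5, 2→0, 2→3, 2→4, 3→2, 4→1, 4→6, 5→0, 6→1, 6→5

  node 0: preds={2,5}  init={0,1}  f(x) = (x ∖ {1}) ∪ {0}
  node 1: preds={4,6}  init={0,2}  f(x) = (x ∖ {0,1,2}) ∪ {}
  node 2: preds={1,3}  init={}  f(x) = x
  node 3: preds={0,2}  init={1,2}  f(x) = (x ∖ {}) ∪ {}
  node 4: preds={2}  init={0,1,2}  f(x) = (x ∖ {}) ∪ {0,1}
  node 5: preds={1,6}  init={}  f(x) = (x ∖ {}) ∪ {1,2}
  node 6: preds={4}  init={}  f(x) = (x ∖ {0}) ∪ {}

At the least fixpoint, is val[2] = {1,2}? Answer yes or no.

Trace (12 dequeues):
  [1] u=0 | in {} | out {0,1} | ==
  [2] u=1 | in {0,1,2} | out {0,2} | ==
  [3] u=2 | in {0,1,2} | out {0,1,2} | prev {} | push {0}
  [4] u=3 | in {0,1,2} | out {0,1,2} | prev {1,2} | push {2}
  [5] u=4 | in {0,1,2} | out {0,1,2} | ==
  [6] u=5 | in {0,2} | out {0,1,2} | prev {} | push {}
  [7] u=6 | in {0,1,2} | out {1,2} | prev {} | push {1,5}
  [8] u=0 | in {0,1,2} | out {0,1,2} | prev {0,1} | push {3}
  [9] u=2 | in {0,1,2} | out {0,1,2} | ==
  [10] u=1 | in {0,1,2} | out {0,2} | ==
  [11] u=5 | in {0,1,2} | out {0,1,2} | ==
  [12] u=3 | in {0,1,2} | out {0,1,2} | ==

Converged values:
  [0] {0,1,2}
  [1] {0,2}
  [2] {0,1,2}
  [3] {0,1,2}
  [4] {0,1,2}
  [5] {0,1,2}
  [6] {1,2}

no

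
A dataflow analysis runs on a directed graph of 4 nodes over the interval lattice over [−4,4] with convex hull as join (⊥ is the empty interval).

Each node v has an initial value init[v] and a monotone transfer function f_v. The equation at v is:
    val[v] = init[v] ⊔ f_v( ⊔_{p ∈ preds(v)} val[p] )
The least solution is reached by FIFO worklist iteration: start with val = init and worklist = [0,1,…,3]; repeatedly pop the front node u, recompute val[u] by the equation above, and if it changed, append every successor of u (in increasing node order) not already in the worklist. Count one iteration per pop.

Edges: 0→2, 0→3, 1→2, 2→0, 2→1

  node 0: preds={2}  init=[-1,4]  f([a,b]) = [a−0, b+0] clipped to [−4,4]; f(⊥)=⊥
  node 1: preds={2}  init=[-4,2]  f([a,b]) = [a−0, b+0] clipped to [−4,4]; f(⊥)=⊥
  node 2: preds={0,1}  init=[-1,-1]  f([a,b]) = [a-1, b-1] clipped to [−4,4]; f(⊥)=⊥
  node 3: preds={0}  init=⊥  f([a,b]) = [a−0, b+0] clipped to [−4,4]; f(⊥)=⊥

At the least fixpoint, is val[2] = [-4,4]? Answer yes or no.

Worklist (8 pops):
  #1 pop 0: in=[-1,-1] → [-1,4] (no change)
  #2 pop 1: in=[-1,-1] → [-4,2] (no change)
  #3 pop 2: in=[-4,4] → [-4,3] (was [-1,-1]); enqueue [0,1]
  #4 pop 3: in=[-1,4] → [-1,4] (was ⊥); enqueue []
  #5 pop 0: in=[-4,3] → [-4,4] (was [-1,4]); enqueue [2,3]
  #6 pop 1: in=[-4,3] → [-4,3] (was [-4,2]); enqueue []
  #7 pop 2: in=[-4,4] → [-4,3] (no change)
  #8 pop 3: in=[-4,4] → [-4,4] (was [-1,4]); enqueue []

Fixpoint:
  val[0] = [-4,4]
  val[1] = [-4,3]
  val[2] = [-4,3]
  val[3] = [-4,4]

no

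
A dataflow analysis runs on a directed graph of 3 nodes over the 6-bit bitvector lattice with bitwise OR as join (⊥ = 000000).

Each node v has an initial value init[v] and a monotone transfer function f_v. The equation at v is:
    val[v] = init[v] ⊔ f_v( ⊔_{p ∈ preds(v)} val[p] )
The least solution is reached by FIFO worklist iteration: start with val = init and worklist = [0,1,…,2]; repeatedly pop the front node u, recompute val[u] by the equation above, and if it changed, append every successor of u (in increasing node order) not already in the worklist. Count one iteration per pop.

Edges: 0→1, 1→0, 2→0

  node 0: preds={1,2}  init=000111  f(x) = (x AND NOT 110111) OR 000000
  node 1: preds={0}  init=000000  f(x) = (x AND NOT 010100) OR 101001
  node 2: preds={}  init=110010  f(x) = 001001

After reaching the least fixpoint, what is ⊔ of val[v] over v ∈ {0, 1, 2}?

111111

Worklist (5 pops):
  #1 pop 0: in=110010 → 000111 (no change)
  #2 pop 1: in=000111 → 101011 (was 000000); enqueue [0]
  #3 pop 2: in=000000 → 111011 (was 110010); enqueue []
  #4 pop 0: in=111011 → 001111 (was 000111); enqueue [1]
  #5 pop 1: in=001111 → 101011 (no change)

Fixpoint:
  val[0] = 001111
  val[1] = 101011
  val[2] = 111011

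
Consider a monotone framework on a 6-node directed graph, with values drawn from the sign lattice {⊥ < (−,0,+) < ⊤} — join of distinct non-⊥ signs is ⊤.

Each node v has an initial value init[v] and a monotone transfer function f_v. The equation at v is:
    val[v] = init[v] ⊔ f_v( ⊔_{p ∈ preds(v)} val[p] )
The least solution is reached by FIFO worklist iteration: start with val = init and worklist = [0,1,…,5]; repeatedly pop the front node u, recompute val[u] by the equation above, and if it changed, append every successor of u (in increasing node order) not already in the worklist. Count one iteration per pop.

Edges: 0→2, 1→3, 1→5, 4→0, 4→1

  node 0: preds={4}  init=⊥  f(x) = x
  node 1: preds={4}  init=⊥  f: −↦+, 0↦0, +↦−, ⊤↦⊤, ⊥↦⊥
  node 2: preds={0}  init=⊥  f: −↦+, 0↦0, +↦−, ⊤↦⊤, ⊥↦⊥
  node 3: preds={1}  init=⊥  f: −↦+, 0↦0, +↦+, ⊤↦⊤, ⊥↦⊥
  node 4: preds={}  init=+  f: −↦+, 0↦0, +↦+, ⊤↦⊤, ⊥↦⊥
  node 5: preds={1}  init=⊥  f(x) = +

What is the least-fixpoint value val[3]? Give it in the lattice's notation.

Iteration log — 6 steps:
  step 1. node 0  ⊔preds=+  new=+  old=⊥  +wl: 
  step 2. node 1  ⊔preds=+  new=−  old=⊥  +wl: 
  step 3. node 2  ⊔preds=+  new=−  old=⊥  +wl: 
  step 4. node 3  ⊔preds=−  new=+  old=⊥  +wl: 
  step 5. node 4  ⊔preds=⊥  new=+  stable
  step 6. node 5  ⊔preds=−  new=+  old=⊥  +wl: 

Least fixpoint reached:
  node 0: +
  node 1: −
  node 2: −
  node 3: +
  node 4: +
  node 5: +

+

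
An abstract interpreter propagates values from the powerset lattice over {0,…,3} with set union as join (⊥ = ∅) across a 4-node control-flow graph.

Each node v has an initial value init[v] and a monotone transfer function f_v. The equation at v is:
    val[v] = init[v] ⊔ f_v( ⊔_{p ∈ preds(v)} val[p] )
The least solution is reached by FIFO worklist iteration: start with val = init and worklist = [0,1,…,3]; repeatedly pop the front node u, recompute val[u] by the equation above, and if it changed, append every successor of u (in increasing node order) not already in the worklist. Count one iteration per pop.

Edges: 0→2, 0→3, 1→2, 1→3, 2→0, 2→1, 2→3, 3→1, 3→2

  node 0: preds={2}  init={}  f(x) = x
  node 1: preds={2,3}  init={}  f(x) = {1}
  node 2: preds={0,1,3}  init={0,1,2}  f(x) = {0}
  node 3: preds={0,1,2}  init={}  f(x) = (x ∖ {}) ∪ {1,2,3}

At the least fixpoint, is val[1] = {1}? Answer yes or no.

yes

Trace (6 dequeues):
  [1] u=0 | in {0,1,2} | out {0,1,2} | prev {} | push {}
  [2] u=1 | in {0,1,2} | out {1} | prev {} | push {}
  [3] u=2 | in {0,1,2} | out {0,1,2} | ==
  [4] u=3 | in {0,1,2} | out {0,1,2,3} | prev {} | push {1,2}
  [5] u=1 | in {0,1,2,3} | out {1} | ==
  [6] u=2 | in {0,1,2,3} | out {0,1,2} | ==

Converged values:
  [0] {0,1,2}
  [1] {1}
  [2] {0,1,2}
  [3] {0,1,2,3}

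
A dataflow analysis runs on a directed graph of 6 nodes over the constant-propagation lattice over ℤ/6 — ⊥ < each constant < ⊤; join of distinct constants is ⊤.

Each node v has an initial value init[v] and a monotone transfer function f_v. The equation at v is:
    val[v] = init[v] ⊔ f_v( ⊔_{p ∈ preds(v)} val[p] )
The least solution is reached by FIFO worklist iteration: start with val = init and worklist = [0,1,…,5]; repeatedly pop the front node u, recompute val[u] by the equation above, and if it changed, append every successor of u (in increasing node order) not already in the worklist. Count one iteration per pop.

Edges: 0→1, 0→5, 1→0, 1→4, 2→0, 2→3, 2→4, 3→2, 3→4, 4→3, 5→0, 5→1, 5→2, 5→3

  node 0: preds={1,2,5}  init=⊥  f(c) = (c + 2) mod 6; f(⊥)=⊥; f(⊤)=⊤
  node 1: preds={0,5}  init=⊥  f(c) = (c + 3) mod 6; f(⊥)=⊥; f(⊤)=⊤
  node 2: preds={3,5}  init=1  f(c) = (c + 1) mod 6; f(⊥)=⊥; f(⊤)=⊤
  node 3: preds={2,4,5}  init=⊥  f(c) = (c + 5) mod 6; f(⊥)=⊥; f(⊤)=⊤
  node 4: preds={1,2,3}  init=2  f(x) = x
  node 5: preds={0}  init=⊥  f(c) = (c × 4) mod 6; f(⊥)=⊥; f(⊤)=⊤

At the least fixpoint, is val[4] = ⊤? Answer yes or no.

yes

Iteration log — 16 steps:
  step 1. node 0  ⊔preds=1  new=3  old=⊥  +wl: 
  step 2. node 1  ⊔preds=3  new=0  old=⊥  +wl: 0
  step 3. node 2  ⊔preds=⊥  new=1  stable
  step 4. node 3  ⊔preds=⊤  new=⊤  old=⊥  +wl: 2
  step 5. node 4  ⊔preds=⊤  new=⊤  old=2  +wl: 3
  step 6. node 5  ⊔preds=3  new=0  old=⊥  +wl: 1
  step 7. node 0  ⊔preds=⊤  new=⊤  old=3  +wl: 5
  step 8. node 2  ⊔preds=⊤  new=⊤  old=1  +wl: 0,4
  step 9. node 3  ⊔preds=⊤  new=⊤  stable
  step 10. node 1  ⊔preds=⊤  new=⊤  old=0  +wl: 
  step 11. node 5  ⊔preds=⊤  new=⊤  old=0  +wl: 1,2,3
  step 12. node 0  ⊔preds=⊤  new=⊤  stable
  step 13. node 4  ⊔preds=⊤  new=⊤  stable
  step 14. node 1  ⊔preds=⊤  new=⊤  stable
  step 15. node 2  ⊔preds=⊤  new=⊤  stable
  step 16. node 3  ⊔preds=⊤  new=⊤  stable

Least fixpoint reached:
  node 0: ⊤
  node 1: ⊤
  node 2: ⊤
  node 3: ⊤
  node 4: ⊤
  node 5: ⊤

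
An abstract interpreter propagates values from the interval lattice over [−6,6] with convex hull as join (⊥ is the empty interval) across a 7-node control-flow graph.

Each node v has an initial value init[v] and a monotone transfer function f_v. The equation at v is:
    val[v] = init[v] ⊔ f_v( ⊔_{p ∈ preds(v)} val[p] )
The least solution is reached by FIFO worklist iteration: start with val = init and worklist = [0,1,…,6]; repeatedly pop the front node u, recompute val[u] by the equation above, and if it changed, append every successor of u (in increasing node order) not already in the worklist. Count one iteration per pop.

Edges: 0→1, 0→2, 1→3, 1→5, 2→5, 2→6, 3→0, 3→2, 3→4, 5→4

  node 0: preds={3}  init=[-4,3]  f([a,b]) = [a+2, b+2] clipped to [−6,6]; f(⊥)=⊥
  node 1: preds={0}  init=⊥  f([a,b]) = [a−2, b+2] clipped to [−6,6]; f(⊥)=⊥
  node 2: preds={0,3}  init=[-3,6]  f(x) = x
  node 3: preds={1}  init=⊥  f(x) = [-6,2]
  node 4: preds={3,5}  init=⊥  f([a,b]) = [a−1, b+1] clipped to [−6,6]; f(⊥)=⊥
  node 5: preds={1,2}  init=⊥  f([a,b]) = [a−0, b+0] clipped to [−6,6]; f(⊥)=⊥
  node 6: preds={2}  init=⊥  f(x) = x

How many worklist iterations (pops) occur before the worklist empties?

14

Trace (14 dequeues):
  [1] u=0 | in ⊥ | out [-4,3] | ==
  [2] u=1 | in [-4,3] | out [-6,5] | prev ⊥ | push {}
  [3] u=2 | in [-4,3] | out [-4,6] | prev [-3,6] | push {}
  [4] u=3 | in [-6,5] | out [-6,2] | prev ⊥ | push {0,2}
  [5] u=4 | in [-6,2] | out [-6,3] | prev ⊥ | push {}
  [6] u=5 | in [-6,6] | out [-6,6] | prev ⊥ | push {4}
  [7] u=6 | in [-4,6] | out [-4,6] | prev ⊥ | push {}
  [8] u=0 | in [-6,2] | out [-4,4] | prev [-4,3] | push {1}
  [9] u=2 | in [-6,4] | out [-6,6] | prev [-4,6] | push {5,6}
  [10] u=4 | in [-6,6] | out [-6,6] | prev [-6,3] | push {}
  [11] u=1 | in [-4,4] | out [-6,6] | prev [-6,5] | push {3}
  [12] u=5 | in [-6,6] | out [-6,6] | ==
  [13] u=6 | in [-6,6] | out [-6,6] | prev [-4,6] | push {}
  [14] u=3 | in [-6,6] | out [-6,2] | ==

Converged values:
  [0] [-4,4]
  [1] [-6,6]
  [2] [-6,6]
  [3] [-6,2]
  [4] [-6,6]
  [5] [-6,6]
  [6] [-6,6]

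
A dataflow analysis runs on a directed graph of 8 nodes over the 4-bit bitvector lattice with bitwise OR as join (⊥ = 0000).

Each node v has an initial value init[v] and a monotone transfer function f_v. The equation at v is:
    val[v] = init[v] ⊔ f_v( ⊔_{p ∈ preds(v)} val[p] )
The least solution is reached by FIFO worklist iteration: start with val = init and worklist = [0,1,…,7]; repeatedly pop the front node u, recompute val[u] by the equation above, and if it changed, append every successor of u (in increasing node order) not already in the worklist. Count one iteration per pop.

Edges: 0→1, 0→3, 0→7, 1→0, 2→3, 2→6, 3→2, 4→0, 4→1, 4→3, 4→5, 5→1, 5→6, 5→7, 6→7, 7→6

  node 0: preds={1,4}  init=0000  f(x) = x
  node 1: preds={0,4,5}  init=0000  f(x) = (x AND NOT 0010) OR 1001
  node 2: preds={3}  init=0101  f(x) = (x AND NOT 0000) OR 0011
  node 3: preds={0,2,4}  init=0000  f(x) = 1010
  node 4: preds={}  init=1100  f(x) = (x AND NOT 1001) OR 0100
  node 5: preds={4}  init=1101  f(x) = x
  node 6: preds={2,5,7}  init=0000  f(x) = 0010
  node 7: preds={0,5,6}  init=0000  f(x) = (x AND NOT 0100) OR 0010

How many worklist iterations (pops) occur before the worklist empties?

Worklist (14 pops):
  #1 pop 0: in=1100 → 1100 (was 0000); enqueue []
  #2 pop 1: in=1101 → 1101 (was 0000); enqueue [0]
  #3 pop 2: in=0000 → 0111 (was 0101); enqueue []
  #4 pop 3: in=1111 → 1010 (was 0000); enqueue [2]
  #5 pop 4: in=0000 → 1100 (no change)
  #6 pop 5: in=1100 → 1101 (no change)
  #7 pop 6: in=1111 → 0010 (was 0000); enqueue []
  #8 pop 7: in=1111 → 1011 (was 0000); enqueue [6]
  #9 pop 0: in=1101 → 1101 (was 1100); enqueue [1,3,7]
  #10 pop 2: in=1010 → 1111 (was 0111); enqueue []
  #11 pop 6: in=1111 → 0010 (no change)
  #12 pop 1: in=1101 → 1101 (no change)
  #13 pop 3: in=1111 → 1010 (no change)
  #14 pop 7: in=1111 → 1011 (no change)

Fixpoint:
  val[0] = 1101
  val[1] = 1101
  val[2] = 1111
  val[3] = 1010
  val[4] = 1100
  val[5] = 1101
  val[6] = 0010
  val[7] = 1011

14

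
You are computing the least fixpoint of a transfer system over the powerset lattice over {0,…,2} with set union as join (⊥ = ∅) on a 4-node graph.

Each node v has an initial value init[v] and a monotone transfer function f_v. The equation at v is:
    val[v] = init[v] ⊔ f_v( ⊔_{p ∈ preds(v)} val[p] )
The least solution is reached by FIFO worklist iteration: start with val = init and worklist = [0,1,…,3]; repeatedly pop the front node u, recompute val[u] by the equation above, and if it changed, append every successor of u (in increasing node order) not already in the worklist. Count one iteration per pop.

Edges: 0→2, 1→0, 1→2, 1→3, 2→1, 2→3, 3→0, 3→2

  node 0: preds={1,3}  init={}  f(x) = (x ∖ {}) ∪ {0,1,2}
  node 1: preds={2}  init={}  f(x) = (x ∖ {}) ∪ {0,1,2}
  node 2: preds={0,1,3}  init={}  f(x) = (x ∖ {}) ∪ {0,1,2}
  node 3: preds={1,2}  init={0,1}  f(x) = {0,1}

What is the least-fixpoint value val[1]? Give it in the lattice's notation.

Worklist (6 pops):
  #1 pop 0: in={0,1} → {0,1,2} (was {}); enqueue []
  #2 pop 1: in={} → {0,1,2} (was {}); enqueue [0]
  #3 pop 2: in={0,1,2} → {0,1,2} (was {}); enqueue [1]
  #4 pop 3: in={0,1,2} → {0,1} (no change)
  #5 pop 0: in={0,1,2} → {0,1,2} (no change)
  #6 pop 1: in={0,1,2} → {0,1,2} (no change)

Fixpoint:
  val[0] = {0,1,2}
  val[1] = {0,1,2}
  val[2] = {0,1,2}
  val[3] = {0,1}

{0,1,2}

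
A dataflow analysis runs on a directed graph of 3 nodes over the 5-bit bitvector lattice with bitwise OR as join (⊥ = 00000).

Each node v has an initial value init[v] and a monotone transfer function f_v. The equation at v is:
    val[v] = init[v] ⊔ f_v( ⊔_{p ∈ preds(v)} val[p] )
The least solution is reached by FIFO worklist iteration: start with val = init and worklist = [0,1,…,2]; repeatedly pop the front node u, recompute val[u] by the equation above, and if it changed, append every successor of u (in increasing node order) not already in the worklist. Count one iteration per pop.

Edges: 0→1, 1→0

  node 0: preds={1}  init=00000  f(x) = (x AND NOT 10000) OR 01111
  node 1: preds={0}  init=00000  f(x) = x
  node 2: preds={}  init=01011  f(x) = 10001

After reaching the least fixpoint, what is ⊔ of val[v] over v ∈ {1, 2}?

11111

Trace (4 dequeues):
  [1] u=0 | in 00000 | out 01111 | prev 00000 | push {}
  [2] u=1 | in 01111 | out 01111 | prev 00000 | push {0}
  [3] u=2 | in 00000 | out 11011 | prev 01011 | push {}
  [4] u=0 | in 01111 | out 01111 | ==

Converged values:
  [0] 01111
  [1] 01111
  [2] 11011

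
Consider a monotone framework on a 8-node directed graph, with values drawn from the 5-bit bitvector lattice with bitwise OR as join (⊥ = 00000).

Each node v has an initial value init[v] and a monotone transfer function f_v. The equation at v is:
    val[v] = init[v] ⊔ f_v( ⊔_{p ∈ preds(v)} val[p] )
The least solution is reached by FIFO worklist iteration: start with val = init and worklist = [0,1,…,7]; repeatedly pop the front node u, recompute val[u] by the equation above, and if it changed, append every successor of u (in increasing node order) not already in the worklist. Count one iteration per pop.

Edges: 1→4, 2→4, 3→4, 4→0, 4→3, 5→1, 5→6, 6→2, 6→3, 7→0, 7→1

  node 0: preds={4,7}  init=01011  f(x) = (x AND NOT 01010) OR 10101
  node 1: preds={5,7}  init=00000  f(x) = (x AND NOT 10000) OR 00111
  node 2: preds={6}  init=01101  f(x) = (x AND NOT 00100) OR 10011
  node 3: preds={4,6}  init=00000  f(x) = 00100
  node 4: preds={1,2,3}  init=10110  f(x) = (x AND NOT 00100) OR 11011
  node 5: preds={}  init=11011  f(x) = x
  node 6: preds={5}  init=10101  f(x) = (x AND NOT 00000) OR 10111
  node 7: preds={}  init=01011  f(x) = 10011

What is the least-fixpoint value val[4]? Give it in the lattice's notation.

11111

Trace (12 dequeues):
  [1] u=0 | in 11111 | out 11111 | prev 01011 | push {}
  [2] u=1 | in 11011 | out 01111 | prev 00000 | push {}
  [3] u=2 | in 10101 | out 11111 | prev 01101 | push {}
  [4] u=3 | in 10111 | out 00100 | prev 00000 | push {}
  [5] u=4 | in 11111 | out 11111 | prev 10110 | push {0,3}
  [6] u=5 | in 00000 | out 11011 | ==
  [7] u=6 | in 11011 | out 11111 | prev 10101 | push {2}
  [8] u=7 | in 00000 | out 11011 | prev 01011 | push {1}
  [9] u=0 | in 11111 | out 11111 | ==
  [10] u=3 | in 11111 | out 00100 | ==
  [11] u=2 | in 11111 | out 11111 | ==
  [12] u=1 | in 11011 | out 01111 | ==

Converged values:
  [0] 11111
  [1] 01111
  [2] 11111
  [3] 00100
  [4] 11111
  [5] 11011
  [6] 11111
  [7] 11011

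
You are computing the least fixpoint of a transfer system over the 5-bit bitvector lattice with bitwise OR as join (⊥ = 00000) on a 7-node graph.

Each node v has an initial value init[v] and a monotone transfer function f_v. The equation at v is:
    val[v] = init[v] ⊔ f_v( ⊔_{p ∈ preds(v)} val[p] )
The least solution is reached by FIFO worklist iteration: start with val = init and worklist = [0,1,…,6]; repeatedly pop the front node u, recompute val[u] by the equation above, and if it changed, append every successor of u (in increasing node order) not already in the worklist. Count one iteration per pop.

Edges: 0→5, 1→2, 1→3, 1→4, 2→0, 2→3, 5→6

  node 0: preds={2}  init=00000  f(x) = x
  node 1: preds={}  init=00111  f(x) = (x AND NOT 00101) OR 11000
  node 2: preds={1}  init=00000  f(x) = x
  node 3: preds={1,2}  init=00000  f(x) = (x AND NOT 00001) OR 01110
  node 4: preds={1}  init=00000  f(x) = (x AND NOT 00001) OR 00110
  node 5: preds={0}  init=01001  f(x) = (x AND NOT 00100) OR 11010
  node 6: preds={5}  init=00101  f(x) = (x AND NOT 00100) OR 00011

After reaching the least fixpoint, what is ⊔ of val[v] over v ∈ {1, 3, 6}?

Iteration log — 9 steps:
  step 1. node 0  ⊔preds=00000  new=00000  stable
  step 2. node 1  ⊔preds=00000  new=11111  old=00111  +wl: 
  step 3. node 2  ⊔preds=11111  new=11111  old=00000  +wl: 0
  step 4. node 3  ⊔preds=11111  new=11110  old=00000  +wl: 
  step 5. node 4  ⊔preds=11111  new=11110  old=00000  +wl: 
  step 6. node 5  ⊔preds=00000  new=11011  old=01001  +wl: 
  step 7. node 6  ⊔preds=11011  new=11111  old=00101  +wl: 
  step 8. node 0  ⊔preds=11111  new=11111  old=00000  +wl: 5
  step 9. node 5  ⊔preds=11111  new=11011  stable

Least fixpoint reached:
  node 0: 11111
  node 1: 11111
  node 2: 11111
  node 3: 11110
  node 4: 11110
  node 5: 11011
  node 6: 11111

11111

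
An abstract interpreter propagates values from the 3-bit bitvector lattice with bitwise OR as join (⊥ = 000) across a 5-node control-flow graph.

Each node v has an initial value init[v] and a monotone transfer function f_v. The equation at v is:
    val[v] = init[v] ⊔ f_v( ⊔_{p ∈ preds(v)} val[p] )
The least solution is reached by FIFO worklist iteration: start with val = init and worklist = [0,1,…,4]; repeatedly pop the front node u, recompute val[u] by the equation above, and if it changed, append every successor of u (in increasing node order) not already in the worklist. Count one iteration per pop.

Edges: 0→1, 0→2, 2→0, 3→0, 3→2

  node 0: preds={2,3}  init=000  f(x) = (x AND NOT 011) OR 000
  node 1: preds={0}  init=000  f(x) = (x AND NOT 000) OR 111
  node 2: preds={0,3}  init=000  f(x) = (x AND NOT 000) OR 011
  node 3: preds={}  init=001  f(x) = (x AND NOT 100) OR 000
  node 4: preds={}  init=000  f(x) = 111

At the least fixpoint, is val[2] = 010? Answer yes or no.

no

Worklist (6 pops):
  #1 pop 0: in=001 → 000 (no change)
  #2 pop 1: in=000 → 111 (was 000); enqueue []
  #3 pop 2: in=001 → 011 (was 000); enqueue [0]
  #4 pop 3: in=000 → 001 (no change)
  #5 pop 4: in=000 → 111 (was 000); enqueue []
  #6 pop 0: in=011 → 000 (no change)

Fixpoint:
  val[0] = 000
  val[1] = 111
  val[2] = 011
  val[3] = 001
  val[4] = 111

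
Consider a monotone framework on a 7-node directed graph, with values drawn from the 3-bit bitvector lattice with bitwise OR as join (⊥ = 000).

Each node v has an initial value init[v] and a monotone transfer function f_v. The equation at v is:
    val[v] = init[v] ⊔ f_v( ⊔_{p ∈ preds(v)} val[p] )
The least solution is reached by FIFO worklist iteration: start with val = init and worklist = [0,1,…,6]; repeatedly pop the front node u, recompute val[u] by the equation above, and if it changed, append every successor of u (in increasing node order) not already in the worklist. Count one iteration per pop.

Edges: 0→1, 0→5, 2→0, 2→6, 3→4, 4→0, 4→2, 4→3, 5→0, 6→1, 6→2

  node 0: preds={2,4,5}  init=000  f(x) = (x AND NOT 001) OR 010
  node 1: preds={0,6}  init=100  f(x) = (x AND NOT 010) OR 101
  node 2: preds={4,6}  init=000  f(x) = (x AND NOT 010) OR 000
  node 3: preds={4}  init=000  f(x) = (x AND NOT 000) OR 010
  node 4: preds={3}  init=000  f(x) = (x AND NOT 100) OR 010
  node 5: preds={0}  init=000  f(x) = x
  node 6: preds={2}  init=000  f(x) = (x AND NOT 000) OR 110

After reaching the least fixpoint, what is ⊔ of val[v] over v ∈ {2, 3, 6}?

110

Worklist (16 pops):
  #1 pop 0: in=000 → 010 (was 000); enqueue []
  #2 pop 1: in=010 → 101 (was 100); enqueue []
  #3 pop 2: in=000 → 000 (no change)
  #4 pop 3: in=000 → 010 (was 000); enqueue []
  #5 pop 4: in=010 → 010 (was 000); enqueue [0,2,3]
  #6 pop 5: in=010 → 010 (was 000); enqueue []
  #7 pop 6: in=000 → 110 (was 000); enqueue [1]
  #8 pop 0: in=010 → 010 (no change)
  #9 pop 2: in=110 → 100 (was 000); enqueue [0,6]
  #10 pop 3: in=010 → 010 (no change)
  #11 pop 1: in=110 → 101 (no change)
  #12 pop 0: in=110 → 110 (was 010); enqueue [1,5]
  #13 pop 6: in=100 → 110 (no change)
  #14 pop 1: in=110 → 101 (no change)
  #15 pop 5: in=110 → 110 (was 010); enqueue [0]
  #16 pop 0: in=110 → 110 (no change)

Fixpoint:
  val[0] = 110
  val[1] = 101
  val[2] = 100
  val[3] = 010
  val[4] = 010
  val[5] = 110
  val[6] = 110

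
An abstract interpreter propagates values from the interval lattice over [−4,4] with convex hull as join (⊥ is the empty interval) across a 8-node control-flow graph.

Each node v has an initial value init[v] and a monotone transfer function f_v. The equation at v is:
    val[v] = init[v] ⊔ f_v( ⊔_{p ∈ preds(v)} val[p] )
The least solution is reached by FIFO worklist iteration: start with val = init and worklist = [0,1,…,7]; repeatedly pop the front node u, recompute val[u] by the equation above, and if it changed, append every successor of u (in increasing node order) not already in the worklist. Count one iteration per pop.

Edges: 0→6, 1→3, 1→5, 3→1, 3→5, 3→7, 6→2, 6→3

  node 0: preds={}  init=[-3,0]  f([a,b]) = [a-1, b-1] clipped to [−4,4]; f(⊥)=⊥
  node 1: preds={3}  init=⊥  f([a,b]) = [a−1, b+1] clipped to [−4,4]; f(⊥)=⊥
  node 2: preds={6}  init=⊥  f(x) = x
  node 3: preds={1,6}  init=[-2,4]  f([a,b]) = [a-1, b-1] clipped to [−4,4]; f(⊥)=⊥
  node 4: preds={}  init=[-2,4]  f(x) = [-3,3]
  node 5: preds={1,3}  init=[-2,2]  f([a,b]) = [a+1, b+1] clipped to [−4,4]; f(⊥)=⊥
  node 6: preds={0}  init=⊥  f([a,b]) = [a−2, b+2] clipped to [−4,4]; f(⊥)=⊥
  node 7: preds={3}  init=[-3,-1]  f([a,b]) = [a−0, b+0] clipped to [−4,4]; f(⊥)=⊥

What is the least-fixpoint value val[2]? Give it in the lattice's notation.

Iteration log — 12 steps:
  step 1. node 0  ⊔preds=⊥  new=[-3,0]  stable
  step 2. node 1  ⊔preds=[-2,4]  new=[-3,4]  old=⊥  +wl: 
  step 3. node 2  ⊔preds=⊥  new=⊥  stable
  step 4. node 3  ⊔preds=[-3,4]  new=[-4,4]  old=[-2,4]  +wl: 1
  step 5. node 4  ⊔preds=⊥  new=[-3,4]  old=[-2,4]  +wl: 
  step 6. node 5  ⊔preds=[-4,4]  new=[-3,4]  old=[-2,2]  +wl: 
  step 7. node 6  ⊔preds=[-3,0]  new=[-4,2]  old=⊥  +wl: 2,3
  step 8. node 7  ⊔preds=[-4,4]  new=[-4,4]  old=[-3,-1]  +wl: 
  step 9. node 1  ⊔preds=[-4,4]  new=[-4,4]  old=[-3,4]  +wl: 5
  step 10. node 2  ⊔preds=[-4,2]  new=[-4,2]  old=⊥  +wl: 
  step 11. node 3  ⊔preds=[-4,4]  new=[-4,4]  stable
  step 12. node 5  ⊔preds=[-4,4]  new=[-3,4]  stable

Least fixpoint reached:
  node 0: [-3,0]
  node 1: [-4,4]
  node 2: [-4,2]
  node 3: [-4,4]
  node 4: [-3,4]
  node 5: [-3,4]
  node 6: [-4,2]
  node 7: [-4,4]

[-4,2]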